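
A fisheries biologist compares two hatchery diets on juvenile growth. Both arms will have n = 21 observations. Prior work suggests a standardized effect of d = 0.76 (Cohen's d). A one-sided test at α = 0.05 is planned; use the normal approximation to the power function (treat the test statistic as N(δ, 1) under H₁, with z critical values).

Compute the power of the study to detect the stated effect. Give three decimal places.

Noncentrality parameter: δ = d·√(n/2) = 0.76 × √(21/2) = 2.4627
One-sided α = 0.05 → critical value z_{0.05} = 1.645.
Power = P(Z > 1.645 − δ) = Φ(0.818) = 0.7933.

Power ≈ 0.793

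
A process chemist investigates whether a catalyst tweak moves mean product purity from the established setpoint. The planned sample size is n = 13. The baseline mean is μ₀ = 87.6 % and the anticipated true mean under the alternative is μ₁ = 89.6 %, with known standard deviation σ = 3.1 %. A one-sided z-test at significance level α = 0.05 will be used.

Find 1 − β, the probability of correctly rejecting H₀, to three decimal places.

Power ≈ 0.752

Standardized effect: d = |μ₁ − μ₀| / σ = |89.6 − 87.6| / 3.1 = 0.6452
Noncentrality parameter: δ = d·√n = 0.6452 × √13 = 2.3262
Critical value for a one-sided test at α = 0.05: z_α = 1.645.
Power = P(Z > 1.645 − δ) = Φ(0.681) = 0.7522.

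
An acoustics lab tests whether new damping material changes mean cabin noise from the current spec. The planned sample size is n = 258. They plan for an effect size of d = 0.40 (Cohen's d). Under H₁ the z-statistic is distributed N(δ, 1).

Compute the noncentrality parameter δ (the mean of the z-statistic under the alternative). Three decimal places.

δ = d·√n = 0.40 × √258 = 6.4250

δ ≈ 6.425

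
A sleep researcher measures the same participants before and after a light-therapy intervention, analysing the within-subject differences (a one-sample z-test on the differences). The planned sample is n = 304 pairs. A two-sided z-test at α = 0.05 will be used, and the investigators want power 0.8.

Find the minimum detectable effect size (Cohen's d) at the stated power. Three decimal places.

d ≈ 0.161

Need Φ(δ − 1.960) = 0.8, so δ = 1.960 + 0.842 = 2.802.
(Lower-tail contribution to power is negligible for δ > 0.)
δ = d·√n ⇒ d = δ/√n = 2.802/√304 = 0.1607.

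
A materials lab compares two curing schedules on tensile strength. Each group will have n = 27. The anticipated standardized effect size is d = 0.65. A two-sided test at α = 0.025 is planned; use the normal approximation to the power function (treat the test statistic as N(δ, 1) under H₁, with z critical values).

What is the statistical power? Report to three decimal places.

Power ≈ 0.558

Noncentrality parameter: δ = d·√(n/2) = 0.65 × √(27/2) = 2.3883
Critical value for a two-sided test at α = 0.025: z_{α/2} = 2.241.
Power = Φ(δ − 2.241) + Φ(−δ − 2.241) = Φ(0.147) + Φ(-4.630) = 0.5584 + 0.0000 = 0.5584.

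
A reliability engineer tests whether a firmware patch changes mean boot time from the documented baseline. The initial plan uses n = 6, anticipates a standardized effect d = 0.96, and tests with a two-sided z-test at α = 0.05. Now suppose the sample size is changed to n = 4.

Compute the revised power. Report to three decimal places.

With n = 4: δ = d·√n = 0.96 × √4 = 1.9200. Critical value z_{0.025} = 1.960.
Revised power = Φ(δ − 1.960) + Φ(−δ − 1.960) = Φ(-0.040) + Φ(-3.880) = 0.4841 + 0.0001 = 0.4841.

Power ≈ 0.484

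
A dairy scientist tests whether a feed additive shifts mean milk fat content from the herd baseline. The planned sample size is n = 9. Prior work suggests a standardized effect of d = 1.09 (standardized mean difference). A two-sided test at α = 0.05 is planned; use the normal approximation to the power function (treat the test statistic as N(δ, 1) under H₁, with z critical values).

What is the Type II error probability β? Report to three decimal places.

β ≈ 0.095

Noncentrality parameter: δ = d·√n = 1.09 × √9 = 3.2700
Critical value for a two-sided test at α = 0.05: z_{α/2} = 1.960.
Power = Φ(δ − 1.960) + Φ(−δ − 1.960) = Φ(1.310) + Φ(-5.230) = 0.9049 + 0.0000 = 0.9049.
Type II error: β = 1 − power = 1 − 0.9049 = 0.0951.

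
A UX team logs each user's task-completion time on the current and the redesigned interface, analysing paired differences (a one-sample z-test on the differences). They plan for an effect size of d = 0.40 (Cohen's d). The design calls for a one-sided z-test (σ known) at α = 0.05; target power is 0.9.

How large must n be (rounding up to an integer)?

Set Φ(δ − 1.645) = 0.9; then δ − 1.645 = Φ⁻¹(0.9) = 1.282, giving δ = 2.926.
δ = d·√n ⇒ n = (δ/d)² = (2.926 / 0.40)² = 53.52.
Round up to the next whole unit.

n = 54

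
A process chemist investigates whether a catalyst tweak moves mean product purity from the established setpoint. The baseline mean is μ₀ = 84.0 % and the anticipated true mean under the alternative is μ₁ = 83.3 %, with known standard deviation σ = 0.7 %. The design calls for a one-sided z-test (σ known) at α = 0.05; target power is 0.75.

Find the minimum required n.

Standardized effect: d = |μ₁ − μ₀| / σ = |83.3 − 84.0| / 0.7 = 1.0000
Set Φ(δ − 1.645) = 0.75; then δ − 1.645 = Φ⁻¹(0.75) = 0.674, giving δ = 2.319.
δ = d·√n ⇒ n = (δ/d)² = (2.319 / 1.0000)² = 5.38.
Round up to the next whole unit.

n = 6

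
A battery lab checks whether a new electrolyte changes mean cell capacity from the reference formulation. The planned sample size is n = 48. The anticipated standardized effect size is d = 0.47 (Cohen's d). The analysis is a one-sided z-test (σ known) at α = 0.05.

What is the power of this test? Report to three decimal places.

Noncentrality parameter: δ = d·√n = 0.47 × √48 = 3.2563
Critical value for a one-sided test at α = 0.05: z_α = 1.645.
Power = P(Z > 1.645 − δ) = Φ(1.611) = 0.9465.

Power ≈ 0.946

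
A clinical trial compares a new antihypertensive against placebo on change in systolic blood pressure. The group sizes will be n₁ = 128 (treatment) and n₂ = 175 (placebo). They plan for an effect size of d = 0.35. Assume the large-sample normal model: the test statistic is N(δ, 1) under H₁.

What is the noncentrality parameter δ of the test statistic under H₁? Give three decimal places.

The noncentrality parameter scales effect size by the design's sample-size factor: δ = d / √(1/n₁ + 1/n₂) = 0.35 / √(1/128 + 1/175) = 3.0093

δ ≈ 3.009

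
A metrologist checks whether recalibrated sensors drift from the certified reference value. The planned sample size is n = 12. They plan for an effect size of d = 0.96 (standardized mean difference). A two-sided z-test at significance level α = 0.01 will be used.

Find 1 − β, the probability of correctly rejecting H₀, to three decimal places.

Noncentrality parameter: δ = d·√n = 0.96 × √12 = 3.3255
Two-sided α = 0.01 → critical value z_{0.005} = 2.576.
Power = Φ(δ − 2.576) + Φ(−δ − 2.576) = Φ(0.750) + Φ(-5.901) = 0.7733 + 0.0000 = 0.7733.

Power ≈ 0.773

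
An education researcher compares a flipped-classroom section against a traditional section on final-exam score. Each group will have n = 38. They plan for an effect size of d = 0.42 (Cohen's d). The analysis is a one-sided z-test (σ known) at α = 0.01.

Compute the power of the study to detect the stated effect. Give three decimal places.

Noncentrality parameter: δ = d·√(n/2) = 0.42 × √(38/2) = 1.8307
One-sided α = 0.01 → critical value z_{0.01} = 2.326.
Power = P(Z > 2.326 − δ) = Φ(-0.496) = 0.3101.

Power ≈ 0.310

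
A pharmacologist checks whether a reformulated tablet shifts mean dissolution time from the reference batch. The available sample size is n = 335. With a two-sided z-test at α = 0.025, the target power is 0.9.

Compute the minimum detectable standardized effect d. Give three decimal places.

Required noncentrality: δ = z_{0.0125} + z_{0.10} = 2.241 + 1.282 = 3.523.
(The second rejection-region term Φ(−δ − z_{α/2}) is negligible and dropped.)
δ = d·√n ⇒ d = δ/√n = 3.523/√335 = 0.1925.

d ≈ 0.192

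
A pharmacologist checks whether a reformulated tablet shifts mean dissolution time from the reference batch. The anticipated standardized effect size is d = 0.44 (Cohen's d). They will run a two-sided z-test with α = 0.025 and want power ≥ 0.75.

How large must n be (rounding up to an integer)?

Set Φ(δ − 2.241) = 0.75; then δ − 2.241 = Φ⁻¹(0.75) = 0.674, giving δ = 2.916.
(For δ > 0 the lower-tail rejection region contributes negligibly to power, so the one-term inversion is standard.)
δ = d·√n ⇒ n = (δ/d)² = (2.916 / 0.44)² = 43.92.
Rounding up, n = 44.

n = 44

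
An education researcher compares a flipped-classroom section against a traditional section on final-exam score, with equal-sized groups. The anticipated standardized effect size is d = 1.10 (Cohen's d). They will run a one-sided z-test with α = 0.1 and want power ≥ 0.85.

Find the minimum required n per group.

n = 9 per group

For power 0.85 need Φ(δ − z_{0.1}) = 0.85, so δ = z_{0.1} + z_{0.15} = 1.282 + 1.036 = 2.318.
δ = d·√(n/2) ⇒ n = 2(δ/d)² = 2 × (2.318 / 1.10)² = 8.88.
Rounding up, n = 9 per group.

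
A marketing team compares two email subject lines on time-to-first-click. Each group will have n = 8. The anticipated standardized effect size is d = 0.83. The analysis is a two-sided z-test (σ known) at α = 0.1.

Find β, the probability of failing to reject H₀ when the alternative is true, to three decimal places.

β ≈ 0.493

Noncentrality parameter: δ = d·√(n/2) = 0.83 × √(8/2) = 1.6600
Critical value for a two-sided test at α = 0.1: z_{α/2} = 1.645.
Power = Φ(δ − 1.645) + Φ(−δ − 1.645) = Φ(0.015) + Φ(-3.305) = 0.5060 + 0.0005 = 0.5065.
Type II error: β = 1 − power = 1 − 0.5065 = 0.4935.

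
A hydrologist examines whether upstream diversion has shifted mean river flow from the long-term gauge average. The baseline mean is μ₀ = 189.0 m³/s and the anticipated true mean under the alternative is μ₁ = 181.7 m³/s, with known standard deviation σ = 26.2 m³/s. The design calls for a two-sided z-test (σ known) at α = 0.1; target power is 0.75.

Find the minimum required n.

n = 70

Standardized effect: d = |μ₁ − μ₀| / σ = |181.7 − 189.0| / 26.2 = 0.2786
For power 0.75 need Φ(δ − z_{0.05}) = 0.75, so δ = z_{0.05} + z_{0.25} = 1.645 + 0.674 = 2.319.
(For δ > 0 the lower-tail rejection region contributes negligibly to power, so the one-term inversion is standard.)
δ = d·√n ⇒ n = (δ/d)² = (2.319 / 0.2786)² = 69.29.
Round up to the next whole unit.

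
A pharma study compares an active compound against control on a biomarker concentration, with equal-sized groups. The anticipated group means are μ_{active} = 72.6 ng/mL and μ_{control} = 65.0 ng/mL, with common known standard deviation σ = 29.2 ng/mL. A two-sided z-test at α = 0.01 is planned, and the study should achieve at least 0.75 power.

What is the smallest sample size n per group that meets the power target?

n = 312 per group

Standardized effect: d = |μ_{active} − μ_{control}| / σ = |72.6 − 65.0| / 29.2 = 0.2603
Set Φ(δ − 2.576) = 0.75; then δ − 2.576 = Φ⁻¹(0.75) = 0.674, giving δ = 3.250.
(The Φ(−δ − z_{α/2}) term is vanishingly small for δ > 0 and is dropped in the standard sample-size formula.)
δ = d·√(n/2) ⇒ n = 2(δ/d)² = 2 × (3.250 / 0.2603)² = 311.90.
Rounding up, n = 312 per group.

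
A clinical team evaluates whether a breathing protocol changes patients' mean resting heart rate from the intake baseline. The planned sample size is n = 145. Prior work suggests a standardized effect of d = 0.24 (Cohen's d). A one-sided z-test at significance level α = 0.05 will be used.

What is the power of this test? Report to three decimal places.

Noncentrality parameter: δ = d·√n = 0.24 × √145 = 2.8900
Critical value for a one-sided test at α = 0.05: z_α = 1.645.
Power = P(Z > 1.645 − δ) = Φ(1.245) = 0.8935.

Power ≈ 0.893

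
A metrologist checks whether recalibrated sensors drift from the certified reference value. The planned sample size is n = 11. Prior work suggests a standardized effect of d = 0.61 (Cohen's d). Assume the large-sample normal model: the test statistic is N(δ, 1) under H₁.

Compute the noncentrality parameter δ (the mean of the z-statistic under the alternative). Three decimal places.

δ = d·√n = 0.61 × √11 = 2.0231

δ ≈ 2.023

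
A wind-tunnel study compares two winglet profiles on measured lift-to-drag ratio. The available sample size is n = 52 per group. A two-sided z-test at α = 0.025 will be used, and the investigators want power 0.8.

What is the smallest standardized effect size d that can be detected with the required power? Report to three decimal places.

d ≈ 0.605

Need Φ(δ − 2.241) = 0.8, so δ = 2.241 + 0.842 = 3.083.
(Lower-tail contribution to power is negligible for δ > 0.)
δ = d·√(n/2) ⇒ d = δ/√(n/2) = 3.083/√(52/2) = 0.6046.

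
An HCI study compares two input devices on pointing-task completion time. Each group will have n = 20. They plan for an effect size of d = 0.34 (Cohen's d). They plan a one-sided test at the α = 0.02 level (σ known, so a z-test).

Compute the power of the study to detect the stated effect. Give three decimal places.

Power ≈ 0.164

Noncentrality parameter: δ = d·√(n/2) = 0.34 × √(20/2) = 1.0752
One-sided α = 0.02 → critical value z_{0.02} = 2.054.
Power = Φ(δ − 2.054) = Φ(-0.979) = 0.1639.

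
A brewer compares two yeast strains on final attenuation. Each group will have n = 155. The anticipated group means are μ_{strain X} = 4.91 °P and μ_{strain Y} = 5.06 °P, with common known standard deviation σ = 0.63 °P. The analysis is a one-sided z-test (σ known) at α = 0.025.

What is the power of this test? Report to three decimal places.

Standardized effect: d = |μ_{strain X} − μ_{strain Y}| / σ = |4.91 − 5.06| / 0.63 = 0.2381
Noncentrality parameter: δ = d·√(n/2) = 0.2381 × √(155/2) = 2.0960
Critical value for a one-sided test at α = 0.025: z_α = 1.960.
Power = P(Z > 1.960 − δ) = Φ(0.136) = 0.5541.

Power ≈ 0.554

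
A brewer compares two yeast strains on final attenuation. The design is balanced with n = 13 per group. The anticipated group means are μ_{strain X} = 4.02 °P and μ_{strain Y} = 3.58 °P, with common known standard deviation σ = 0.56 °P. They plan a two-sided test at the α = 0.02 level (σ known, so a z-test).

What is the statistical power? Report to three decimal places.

Standardized effect: d = |μ_{strain X} − μ_{strain Y}| / σ = |4.02 − 3.58| / 0.56 = 0.7857
Noncentrality parameter: δ = d·√(n/2) = 0.7857 × √(13/2) = 2.0032
Two-sided α = 0.02 → critical value z_{0.01} = 2.326.
Power = Φ(δ − 2.326) + Φ(−δ − 2.326) = Φ(-0.323) + Φ(-4.330) = 0.3733 + 0.0000 = 0.3733.

Power ≈ 0.373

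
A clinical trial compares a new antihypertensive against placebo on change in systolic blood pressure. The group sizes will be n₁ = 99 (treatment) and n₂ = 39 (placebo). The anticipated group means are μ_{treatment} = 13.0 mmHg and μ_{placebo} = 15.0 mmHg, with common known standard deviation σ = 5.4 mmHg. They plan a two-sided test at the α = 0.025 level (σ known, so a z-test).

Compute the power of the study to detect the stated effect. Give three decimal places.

Power ≈ 0.389

Standardized effect: d = |μ_{treatment} − μ_{placebo}| / σ = |13.0 − 15.0| / 5.4 = 0.3704
Noncentrality parameter: δ = d / √(1/n₁ + 1/n₂) = 0.3704 / √(1/99 + 1/39) = 1.9591
Critical value for a two-sided test at α = 0.025: z_{α/2} = 2.241.
Power = Φ(δ − 2.241) + Φ(−δ − 2.241) = Φ(-0.282) + Φ(-4.200) = 0.3888 + 0.0000 = 0.3889.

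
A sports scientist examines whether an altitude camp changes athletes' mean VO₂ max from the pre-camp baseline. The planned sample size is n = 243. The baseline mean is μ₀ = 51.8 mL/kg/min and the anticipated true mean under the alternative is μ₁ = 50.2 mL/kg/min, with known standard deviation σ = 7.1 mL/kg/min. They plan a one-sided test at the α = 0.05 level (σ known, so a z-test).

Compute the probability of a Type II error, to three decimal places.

β ≈ 0.031

Standardized effect: d = |μ₁ − μ₀| / σ = |50.2 − 51.8| / 7.1 = 0.2254
Noncentrality parameter: δ = d·√n = 0.2254 × √243 = 3.5129
One-sided α = 0.05 → critical value z_{0.05} = 1.645.
Power = P(Z > 1.645 − δ) = Φ(1.868) = 0.9691.
Type II error: β = 1 − power = 1 − 0.9691 = 0.0309.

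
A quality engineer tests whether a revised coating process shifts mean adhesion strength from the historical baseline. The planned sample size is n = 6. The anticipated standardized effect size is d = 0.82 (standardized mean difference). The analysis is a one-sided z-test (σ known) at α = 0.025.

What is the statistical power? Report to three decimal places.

Power ≈ 0.519

Noncentrality parameter: δ = d·√n = 0.82 × √6 = 2.0086
One-sided α = 0.025 → critical value z_{0.025} = 1.960.
Power = Φ(δ − 1.960) = Φ(0.049) = 0.5194.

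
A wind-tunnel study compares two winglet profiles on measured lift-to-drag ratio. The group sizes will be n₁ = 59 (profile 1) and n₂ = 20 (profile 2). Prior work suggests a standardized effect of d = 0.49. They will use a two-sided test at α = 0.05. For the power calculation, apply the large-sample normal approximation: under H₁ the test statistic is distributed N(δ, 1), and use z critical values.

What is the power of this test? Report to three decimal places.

Noncentrality parameter: λ = d / √(1/n₁ + 1/n₂) = 0.49 / √(1/59 + 1/20) = 1.8938
Two-sided α = 0.05 → critical value z_{0.025} = 1.960.
Power = Φ(λ − 1.960) + Φ(−λ − 1.960) = Φ(-0.066) + Φ(-3.854) = 0.4736 + 0.0001 = 0.4737.

Power ≈ 0.474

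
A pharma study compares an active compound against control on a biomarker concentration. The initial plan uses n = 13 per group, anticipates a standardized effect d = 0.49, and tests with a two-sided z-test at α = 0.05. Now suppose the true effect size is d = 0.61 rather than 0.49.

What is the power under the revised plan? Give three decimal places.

Power ≈ 0.343

With d = 0.61: δ = d·√(n/2) = 0.61 × √(13/2) = 1.5552. Critical value z_{0.025} = 1.960.
Revised power = Φ(δ − 1.960) + Φ(−δ − 1.960) = Φ(-0.405) + Φ(-3.515) = 0.3428 + 0.0002 = 0.3430.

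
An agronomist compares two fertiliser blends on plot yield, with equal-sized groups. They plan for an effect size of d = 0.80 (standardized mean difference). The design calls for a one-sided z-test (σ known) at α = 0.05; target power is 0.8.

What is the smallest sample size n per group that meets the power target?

Set Φ(δ − 1.645) = 0.8; then δ − 1.645 = Φ⁻¹(0.8) = 0.842, giving δ = 2.486.
δ = d·√(n/2) ⇒ n = 2(δ/d)² = 2 × (2.486 / 0.80)² = 19.32.
Round up to the next whole unit.

n = 20 per group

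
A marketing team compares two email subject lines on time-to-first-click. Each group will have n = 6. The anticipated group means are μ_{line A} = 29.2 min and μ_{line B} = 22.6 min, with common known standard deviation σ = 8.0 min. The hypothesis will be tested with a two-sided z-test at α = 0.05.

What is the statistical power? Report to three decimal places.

Standardized effect: d = |μ_{line A} − μ_{line B}| / σ = |29.2 − 22.6| / 8.0 = 0.8250
Noncentrality parameter: δ = d·√(n/2) = 0.8250 × √(6/2) = 1.4289
Two-sided α = 0.05 → critical value z_{0.025} = 1.960.
Power = Φ(δ − 1.960) + Φ(−δ − 1.960) = Φ(-0.531) + Φ(-3.389) = 0.2977 + 0.0004 = 0.2981.

Power ≈ 0.298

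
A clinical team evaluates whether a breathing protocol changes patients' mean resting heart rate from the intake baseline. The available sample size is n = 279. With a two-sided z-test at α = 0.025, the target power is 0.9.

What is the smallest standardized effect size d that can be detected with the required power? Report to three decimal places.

d ≈ 0.211

Need Φ(δ − 2.241) = 0.9, so δ = 2.241 + 1.282 = 3.523.
(The second rejection-region term Φ(−δ − z_{α/2}) is negligible and dropped.)
δ = d·√n ⇒ d = δ/√n = 3.523/√279 = 0.2109.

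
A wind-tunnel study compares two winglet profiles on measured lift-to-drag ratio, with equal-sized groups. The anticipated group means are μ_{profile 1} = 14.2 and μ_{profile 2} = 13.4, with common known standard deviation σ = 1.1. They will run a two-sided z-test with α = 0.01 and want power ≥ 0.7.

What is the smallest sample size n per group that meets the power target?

Standardized effect: d = |μ_{profile 1} − μ_{profile 2}| / σ = |14.2 − 13.4| / 1.1 = 0.7273
Set Φ(δ − 2.576) = 0.7; then δ − 2.576 = Φ⁻¹(0.7) = 0.524, giving δ = 3.100.
(The Φ(−δ − z_{α/2}) term is vanishingly small for δ > 0 and is dropped in the standard sample-size formula.)
δ = d·√(n/2) ⇒ n = 2(δ/d)² = 2 × (3.100 / 0.7273)² = 36.34.
Rounding up, n = 37 per group.

n = 37 per group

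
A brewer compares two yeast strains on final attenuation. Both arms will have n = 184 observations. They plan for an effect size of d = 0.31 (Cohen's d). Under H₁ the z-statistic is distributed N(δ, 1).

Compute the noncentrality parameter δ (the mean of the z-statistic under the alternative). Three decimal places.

The noncentrality parameter scales effect size by the design's sample-size factor: δ = d·√(n/2) = 0.31 × √(184/2) = 2.9734

δ ≈ 2.973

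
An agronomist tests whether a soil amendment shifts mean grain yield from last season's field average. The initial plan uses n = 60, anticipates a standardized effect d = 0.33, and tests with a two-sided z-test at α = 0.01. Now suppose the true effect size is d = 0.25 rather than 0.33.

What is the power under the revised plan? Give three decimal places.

With d = 0.25: δ = d·√n = 0.25 × √60 = 1.9365. Critical value z_{0.005} = 2.576.
Revised power = Φ(δ − 2.576) + Φ(−δ − 2.576) = Φ(-0.639) + Φ(-4.512) = 0.2613 + 0.0000 = 0.2613.

Power ≈ 0.261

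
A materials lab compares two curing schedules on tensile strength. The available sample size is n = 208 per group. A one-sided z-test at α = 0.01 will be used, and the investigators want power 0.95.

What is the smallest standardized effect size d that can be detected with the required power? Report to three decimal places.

d ≈ 0.389

Need Φ(δ − 2.326) = 0.95, so δ = 2.326 + 1.645 = 3.971.
δ = d·√(n/2) ⇒ d = δ/√(n/2) = 3.971/√(208/2) = 0.3894.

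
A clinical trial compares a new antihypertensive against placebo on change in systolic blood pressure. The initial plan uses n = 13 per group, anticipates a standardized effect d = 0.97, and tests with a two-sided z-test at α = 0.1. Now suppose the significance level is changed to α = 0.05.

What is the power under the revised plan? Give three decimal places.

δ = d·√(n/2) = 0.97 × √(13/2) = 2.4730 (unchanged). New critical value: z_{0.025} = 1.960.
Revised power = Φ(δ − 1.960) + Φ(−δ − 1.960) = Φ(0.513) + Φ(-4.433) = 0.6960 + 0.0000 = 0.6961.

Power ≈ 0.696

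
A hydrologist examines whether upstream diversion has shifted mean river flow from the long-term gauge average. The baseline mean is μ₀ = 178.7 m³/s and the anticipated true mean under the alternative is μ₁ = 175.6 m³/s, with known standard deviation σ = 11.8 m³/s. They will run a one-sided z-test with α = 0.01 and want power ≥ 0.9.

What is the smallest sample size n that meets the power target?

Standardized effect: d = |μ₁ − μ₀| / σ = |175.6 − 178.7| / 11.8 = 0.2627
For power 0.9 need Φ(δ − z_{0.01}) = 0.9, so δ = z_{0.01} + z_{0.10} = 2.326 + 1.282 = 3.608.
δ = d·√n ⇒ n = (δ/d)² = (3.608 / 0.2627)² = 188.60.
Rounding up, n = 189.

n = 189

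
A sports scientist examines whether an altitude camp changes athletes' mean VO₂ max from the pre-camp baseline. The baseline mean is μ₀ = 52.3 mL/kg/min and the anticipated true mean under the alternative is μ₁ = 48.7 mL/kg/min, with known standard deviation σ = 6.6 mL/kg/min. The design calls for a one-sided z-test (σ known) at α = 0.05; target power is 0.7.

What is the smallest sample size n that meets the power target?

Standardized effect: d = |μ₁ − μ₀| / σ = |48.7 − 52.3| / 6.6 = 0.5455
Set Φ(δ − 1.645) = 0.7; then δ − 1.645 = Φ⁻¹(0.7) = 0.524, giving δ = 2.169.
δ = d·√n ⇒ n = (δ/d)² = (2.169 / 0.5455)² = 15.82.
Round up to the next whole unit.

n = 16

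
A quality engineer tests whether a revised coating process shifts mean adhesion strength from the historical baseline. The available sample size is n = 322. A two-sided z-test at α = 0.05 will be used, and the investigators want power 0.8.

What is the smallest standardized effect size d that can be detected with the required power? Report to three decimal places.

d ≈ 0.156

Need Φ(δ − 1.960) = 0.8, so δ = 1.960 + 0.842 = 2.802.
(Lower-tail contribution to power is negligible for δ > 0.)
δ = d·√n ⇒ d = δ/√n = 2.802/√322 = 0.1561.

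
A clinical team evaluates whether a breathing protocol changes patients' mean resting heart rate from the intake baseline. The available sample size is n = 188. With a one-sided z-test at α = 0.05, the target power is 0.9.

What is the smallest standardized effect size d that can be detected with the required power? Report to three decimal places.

Required noncentrality: δ = z_{0.05} + z_{0.10} = 1.645 + 1.282 = 2.926.
δ = d·√n ⇒ d = δ/√n = 2.926/√188 = 0.2134.

d ≈ 0.213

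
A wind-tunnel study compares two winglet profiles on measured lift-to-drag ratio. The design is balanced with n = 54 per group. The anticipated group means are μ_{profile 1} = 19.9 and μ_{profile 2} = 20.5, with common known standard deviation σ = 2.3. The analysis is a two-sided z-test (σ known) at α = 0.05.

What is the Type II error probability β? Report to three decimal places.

β ≈ 0.727

Standardized effect: d = |μ_{profile 1} − μ_{profile 2}| / σ = |19.9 − 20.5| / 2.3 = 0.2609
Noncentrality parameter: δ = d·√(n/2) = 0.2609 × √(54/2) = 1.3555
Two-sided α = 0.05 → critical value z_{0.025} = 1.960.
Power = Φ(δ − 1.960) + Φ(−δ − 1.960) = Φ(-0.604) + Φ(-3.315) = 0.2728 + 0.0005 = 0.2732.
Type II error: β = 1 − power = 1 − 0.2732 = 0.7268.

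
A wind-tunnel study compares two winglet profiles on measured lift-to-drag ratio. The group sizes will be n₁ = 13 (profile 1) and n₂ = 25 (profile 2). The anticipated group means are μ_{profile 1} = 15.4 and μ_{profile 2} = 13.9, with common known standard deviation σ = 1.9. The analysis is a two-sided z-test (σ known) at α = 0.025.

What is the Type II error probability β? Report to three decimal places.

Standardized effect: d = |μ_{profile 1} − μ_{profile 2}| / σ = |15.4 − 13.9| / 1.9 = 0.7895
Noncentrality parameter: δ = d / √(1/n₁ + 1/n₂) = 0.7895 / √(1/13 + 1/25) = 2.3088
Critical value for a two-sided test at α = 0.025: z_{α/2} = 2.241.
Power = Φ(δ − 2.241) + Φ(−δ − 2.241) = Φ(0.067) + Φ(-4.550) = 0.5269 + 0.0000 = 0.5269.
Type II error: β = 1 − power = 1 − 0.5269 = 0.4731.

β ≈ 0.473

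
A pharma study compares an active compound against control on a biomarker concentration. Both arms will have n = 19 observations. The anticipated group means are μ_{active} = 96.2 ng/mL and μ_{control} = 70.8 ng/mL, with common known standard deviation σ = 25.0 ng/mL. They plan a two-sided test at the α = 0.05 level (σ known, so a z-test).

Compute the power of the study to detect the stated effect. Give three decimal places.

Power ≈ 0.879

Standardized effect: d = |μ_{active} − μ_{control}| / σ = |96.2 − 70.8| / 25.0 = 1.0160
Noncentrality parameter: δ = d·√(n/2) = 1.0160 × √(19/2) = 3.1315
Two-sided α = 0.05 → critical value z_{0.025} = 1.960.
Power = Φ(δ − 1.960) + Φ(−δ − 1.960) = Φ(1.172) + Φ(-5.091) = 0.8793 + 0.0000 = 0.8793.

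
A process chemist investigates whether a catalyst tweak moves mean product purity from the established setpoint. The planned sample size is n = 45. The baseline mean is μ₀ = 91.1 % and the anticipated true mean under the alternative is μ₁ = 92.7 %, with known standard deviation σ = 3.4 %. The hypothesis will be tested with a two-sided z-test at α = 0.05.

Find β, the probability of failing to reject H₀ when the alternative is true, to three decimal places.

Standardized effect: d = |μ₁ − μ₀| / σ = |92.7 − 91.1| / 3.4 = 0.4706
Noncentrality parameter: δ = d·√n = 0.4706 × √45 = 3.1568
Critical value for a two-sided test at α = 0.05: z_{α/2} = 1.960.
Power = Φ(δ − 1.960) + Φ(−δ − 1.960) = Φ(1.197) + Φ(-5.117) = 0.8843 + 0.0000 = 0.8843.
Type II error: β = 1 − power = 1 − 0.8843 = 0.1157.

β ≈ 0.116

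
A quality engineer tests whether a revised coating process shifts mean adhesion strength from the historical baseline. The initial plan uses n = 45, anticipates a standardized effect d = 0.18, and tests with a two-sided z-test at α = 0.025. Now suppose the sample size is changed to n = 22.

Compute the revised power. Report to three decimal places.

With n = 22: δ = d·√n = 0.18 × √22 = 0.8443. Critical value z_{0.0125} = 2.241.
Revised power = Φ(δ − 2.241) + Φ(−δ − 2.241) = Φ(-1.397) + Φ(-3.086) = 0.0812 + 0.0010 = 0.0822.

Power ≈ 0.082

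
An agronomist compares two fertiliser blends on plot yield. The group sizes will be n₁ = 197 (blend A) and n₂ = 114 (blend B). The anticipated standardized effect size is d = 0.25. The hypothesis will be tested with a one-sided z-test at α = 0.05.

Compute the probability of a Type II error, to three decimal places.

β ≈ 0.316

Noncentrality parameter: δ = d / √(1/n₁ + 1/n₂) = 0.25 / √(1/197 + 1/114) = 2.1244
Critical value for a one-sided test at α = 0.05: z_α = 1.645.
Power = Φ(δ − 1.645) = Φ(0.480) = 0.6842.
Type II error: β = 1 − power = 1 − 0.6842 = 0.3158.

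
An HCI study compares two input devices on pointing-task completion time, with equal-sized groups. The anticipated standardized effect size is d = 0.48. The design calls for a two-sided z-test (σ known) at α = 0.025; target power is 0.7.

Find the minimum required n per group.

n = 67 per group

Set Φ(δ − 2.241) = 0.7; then δ − 2.241 = Φ⁻¹(0.7) = 0.524, giving δ = 2.766.
(The Φ(−δ − z_{α/2}) term is vanishingly small for δ > 0 and is dropped in the standard sample-size formula.)
δ = d·√(n/2) ⇒ n = 2(δ/d)² = 2 × (2.766 / 0.48)² = 66.40.
Round up to the next whole unit.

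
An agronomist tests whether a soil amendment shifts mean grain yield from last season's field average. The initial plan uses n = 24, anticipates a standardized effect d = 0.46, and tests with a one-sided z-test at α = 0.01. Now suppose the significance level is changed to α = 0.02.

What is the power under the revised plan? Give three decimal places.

δ = d·√n = 0.46 × √24 = 2.2535 (unchanged). New critical value: z_{0.02} = 2.054.
Revised power = Φ(δ − 2.054) = Φ(0.200) = 0.5792.

Power ≈ 0.579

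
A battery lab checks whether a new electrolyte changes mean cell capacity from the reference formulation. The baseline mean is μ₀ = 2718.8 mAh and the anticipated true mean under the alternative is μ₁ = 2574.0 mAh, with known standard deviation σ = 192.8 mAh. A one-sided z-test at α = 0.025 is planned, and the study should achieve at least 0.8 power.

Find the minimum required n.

Standardized effect: d = |μ₁ − μ₀| / σ = |2574.0 − 2718.8| / 192.8 = 0.7510
For power 0.8 need Φ(δ − z_{0.025}) = 0.8, so δ = z_{0.025} + z_{0.20} = 1.960 + 0.842 = 2.802.
δ = d·√n ⇒ n = (δ/d)² = (2.802 / 0.7510)² = 13.92.
Rounding up, n = 14.

n = 14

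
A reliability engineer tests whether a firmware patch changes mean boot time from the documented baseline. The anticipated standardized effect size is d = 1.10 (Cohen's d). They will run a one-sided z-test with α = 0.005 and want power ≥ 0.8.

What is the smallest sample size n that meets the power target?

For power 0.8 need Φ(δ − z_{0.005}) = 0.8, so δ = z_{0.005} + z_{0.20} = 2.576 + 0.842 = 3.417.
δ = d·√n ⇒ n = (δ/d)² = (3.417 / 1.10)² = 9.65.
Rounding up, n = 10.

n = 10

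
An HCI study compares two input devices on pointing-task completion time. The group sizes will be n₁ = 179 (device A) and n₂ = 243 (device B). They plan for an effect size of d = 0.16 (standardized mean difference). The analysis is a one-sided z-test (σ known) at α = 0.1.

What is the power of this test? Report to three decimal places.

Noncentrality parameter: δ = d / √(1/n₁ + 1/n₂) = 0.16 / √(1/179 + 1/243) = 1.6244
Critical value for a one-sided test at α = 0.1: z_α = 1.282.
Power = Φ(δ − 1.282) = Φ(0.343) = 0.6341.

Power ≈ 0.634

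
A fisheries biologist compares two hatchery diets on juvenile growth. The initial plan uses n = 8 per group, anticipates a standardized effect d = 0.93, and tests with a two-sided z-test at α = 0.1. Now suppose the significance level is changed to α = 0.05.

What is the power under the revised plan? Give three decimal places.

δ = d·√(n/2) = 0.93 × √(8/2) = 1.8600 (unchanged). New critical value: z_{0.025} = 1.960.
Revised power = Φ(δ − 1.960) + Φ(−δ − 1.960) = Φ(-0.100) + Φ(-3.820) = 0.4602 + 0.0001 = 0.4603.

Power ≈ 0.460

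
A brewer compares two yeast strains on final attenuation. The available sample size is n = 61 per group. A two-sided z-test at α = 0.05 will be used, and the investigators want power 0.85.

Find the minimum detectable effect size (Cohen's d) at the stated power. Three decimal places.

Required noncentrality: δ = z_{0.025} + z_{0.15} = 1.960 + 1.036 = 2.996.
(Lower-tail contribution to power is negligible for δ > 0.)
δ = d·√(n/2) ⇒ d = δ/√(n/2) = 2.996/√(61/2) = 0.5426.

d ≈ 0.543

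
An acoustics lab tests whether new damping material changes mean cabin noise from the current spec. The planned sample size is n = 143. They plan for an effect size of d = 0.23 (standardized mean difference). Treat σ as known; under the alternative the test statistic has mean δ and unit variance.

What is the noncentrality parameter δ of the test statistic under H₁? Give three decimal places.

δ ≈ 2.750

δ = d·√n = 0.23 × √143 = 2.7504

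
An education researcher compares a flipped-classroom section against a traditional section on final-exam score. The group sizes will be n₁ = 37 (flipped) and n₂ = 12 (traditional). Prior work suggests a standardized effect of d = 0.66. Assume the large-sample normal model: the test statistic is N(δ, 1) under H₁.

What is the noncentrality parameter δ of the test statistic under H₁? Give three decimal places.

The noncentrality parameter scales effect size by the design's sample-size factor: δ = d / √(1/n₁ + 1/n₂) = 0.66 / √(1/37 + 1/12) = 1.9867

δ ≈ 1.987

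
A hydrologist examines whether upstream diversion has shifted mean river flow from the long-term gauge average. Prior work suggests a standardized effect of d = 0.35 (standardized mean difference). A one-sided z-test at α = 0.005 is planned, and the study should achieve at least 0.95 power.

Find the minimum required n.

Set Φ(δ − 2.576) = 0.95; then δ − 2.576 = Φ⁻¹(0.95) = 1.645, giving δ = 4.221.
δ = d·√n ⇒ n = (δ/d)² = (4.221 / 0.35)² = 145.42.
Rounding up, n = 146.

n = 146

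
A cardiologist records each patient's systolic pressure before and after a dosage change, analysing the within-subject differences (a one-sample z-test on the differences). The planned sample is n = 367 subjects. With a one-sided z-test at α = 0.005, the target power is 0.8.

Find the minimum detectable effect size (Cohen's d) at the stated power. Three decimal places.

d ≈ 0.178

Required noncentrality: δ = z_{0.005} + z_{0.20} = 2.576 + 0.842 = 3.417.
δ = d·√n ⇒ d = δ/√n = 3.417/√367 = 0.1784.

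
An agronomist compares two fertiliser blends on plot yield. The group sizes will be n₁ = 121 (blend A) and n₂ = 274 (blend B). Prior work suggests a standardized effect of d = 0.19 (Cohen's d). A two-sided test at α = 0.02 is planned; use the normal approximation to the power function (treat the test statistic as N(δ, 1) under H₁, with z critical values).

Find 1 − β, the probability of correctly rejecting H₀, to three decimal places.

Noncentrality parameter: δ = d / √(1/n₁ + 1/n₂) = 0.19 / √(1/121 + 1/274) = 1.7407
Critical value for a two-sided test at α = 0.02: z_{α/2} = 2.326.
Power = Φ(δ − 2.326) + Φ(−δ − 2.326) = Φ(-0.586) + Φ(-4.067) = 0.2791 + 0.0000 = 0.2791.

Power ≈ 0.279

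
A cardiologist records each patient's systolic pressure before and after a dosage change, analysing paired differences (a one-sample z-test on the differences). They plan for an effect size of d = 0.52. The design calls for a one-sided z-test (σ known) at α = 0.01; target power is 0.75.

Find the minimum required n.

Set Φ(δ − 2.326) = 0.75; then δ − 2.326 = Φ⁻¹(0.75) = 0.674, giving δ = 3.001.
δ = d·√n ⇒ n = (δ/d)² = (3.001 / 0.52)² = 33.30.
Round up to the next whole unit.

n = 34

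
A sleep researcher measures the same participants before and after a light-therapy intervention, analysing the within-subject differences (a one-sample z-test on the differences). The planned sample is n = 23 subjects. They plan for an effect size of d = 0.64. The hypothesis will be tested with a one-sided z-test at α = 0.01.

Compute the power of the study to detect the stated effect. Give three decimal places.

Power ≈ 0.771

Noncentrality parameter: δ = d·√n = 0.64 × √23 = 3.0693
Critical value for a one-sided test at α = 0.01: z_α = 2.326.
Power = P(Z > 2.326 − δ) = Φ(0.743) = 0.7713.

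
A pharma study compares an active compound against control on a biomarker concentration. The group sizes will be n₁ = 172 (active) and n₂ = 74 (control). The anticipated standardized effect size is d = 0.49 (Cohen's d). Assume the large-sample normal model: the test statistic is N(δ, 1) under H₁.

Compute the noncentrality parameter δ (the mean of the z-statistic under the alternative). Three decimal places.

δ ≈ 3.525

The noncentrality parameter scales effect size by the design's sample-size factor: δ = d / √(1/n₁ + 1/n₂) = 0.49 / √(1/172 + 1/74) = 3.5246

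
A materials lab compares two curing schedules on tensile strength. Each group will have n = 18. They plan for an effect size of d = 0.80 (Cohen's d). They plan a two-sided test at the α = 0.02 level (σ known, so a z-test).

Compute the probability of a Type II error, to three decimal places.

β ≈ 0.471

Noncentrality parameter: δ = d·√(n/2) = 0.80 × √(18/2) = 2.4000
Two-sided α = 0.02 → critical value z_{0.01} = 2.326.
Power = Φ(δ − 2.326) + Φ(−δ − 2.326) = Φ(0.074) + Φ(-4.726) = 0.5294 + 0.0000 = 0.5294.
Type II error: β = 1 − power = 1 − 0.5294 = 0.4706.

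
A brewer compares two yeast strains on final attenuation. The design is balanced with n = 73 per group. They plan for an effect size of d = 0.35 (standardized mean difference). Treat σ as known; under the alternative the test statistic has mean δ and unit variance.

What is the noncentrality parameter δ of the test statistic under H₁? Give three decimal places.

δ ≈ 2.115

The noncentrality parameter scales effect size by the design's sample-size factor: δ = d·√(n/2) = 0.35 × √(73/2) = 2.1145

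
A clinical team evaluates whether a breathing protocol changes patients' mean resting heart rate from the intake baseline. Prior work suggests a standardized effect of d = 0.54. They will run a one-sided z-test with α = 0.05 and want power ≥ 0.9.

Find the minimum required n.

n = 30

For power 0.9 need Φ(δ − z_{0.05}) = 0.9, so δ = z_{0.05} + z_{0.10} = 1.645 + 1.282 = 2.926.
δ = d·√n ⇒ n = (δ/d)² = (2.926 / 0.54)² = 29.37.
Rounding up, n = 30.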